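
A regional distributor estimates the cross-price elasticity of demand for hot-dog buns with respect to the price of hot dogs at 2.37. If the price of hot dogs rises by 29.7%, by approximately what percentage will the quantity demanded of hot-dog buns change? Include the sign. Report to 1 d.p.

70.4%

%ΔQ ≈ ε × %ΔP of hot dogs = 2.37 × (29.7%) = 70.4%.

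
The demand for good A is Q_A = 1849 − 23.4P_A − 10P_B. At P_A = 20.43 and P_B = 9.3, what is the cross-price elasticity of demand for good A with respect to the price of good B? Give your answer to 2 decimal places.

-0.07

At P_A = 20.43 and P_B = 9.3: Q_A = 1277.938.
∂Q_A/∂P_B = -10.
ε = (∂Q_A/∂P_B)(P_B/Q_A) = -10 × (9.3/1277.938) ≈ -0.07.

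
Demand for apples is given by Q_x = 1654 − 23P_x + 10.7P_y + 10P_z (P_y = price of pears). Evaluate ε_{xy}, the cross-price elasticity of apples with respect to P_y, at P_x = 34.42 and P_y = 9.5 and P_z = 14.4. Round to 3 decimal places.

0.092

At P_x = 34.42 and P_y = 9.5 and P_z = 14.4: Q_x = 1107.99.
∂Q_x/∂P_y = 10.7.
ε = (∂Q_x/∂P_y)(P_y/Q_x) = 10.7 × (9.5/1107.99) ≈ 0.092.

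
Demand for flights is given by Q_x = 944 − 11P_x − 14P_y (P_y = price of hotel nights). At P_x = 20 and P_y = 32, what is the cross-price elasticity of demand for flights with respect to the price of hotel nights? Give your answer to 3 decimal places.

At P_x = 20 and P_y = 32: Q_x = 276.
∂Q_x/∂P_y = -14.
ε = (∂Q_x/∂P_y)(P_y/Q_x) = -14 × (32/276) ≈ -1.623.

-1.623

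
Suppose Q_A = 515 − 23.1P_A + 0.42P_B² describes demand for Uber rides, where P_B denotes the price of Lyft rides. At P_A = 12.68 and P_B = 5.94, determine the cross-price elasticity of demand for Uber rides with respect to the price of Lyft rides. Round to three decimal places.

0.125

At P_A = 12.68 and P_B = 5.94: Q_A = 236.911.
∂Q_A/∂P_B = 0.84P_B = 0.84(5.94) = 4.9896.
ε = (∂Q_A/∂P_B)(P_B/Q_A) = 4.9896 × (5.94/236.911) ≈ 0.125.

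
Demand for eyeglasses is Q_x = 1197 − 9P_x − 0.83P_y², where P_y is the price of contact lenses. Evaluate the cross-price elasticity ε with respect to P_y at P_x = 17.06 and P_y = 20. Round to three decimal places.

At P_x = 17.06 and P_y = 20: Q_x = 711.46.
∂Q_x/∂P_y = -1.66P_y = -1.66(20) = -33.2000.
ε = (∂Q_x/∂P_y)(P_y/Q_x) = -33.2000 × (20/711.46) ≈ -0.933.
ε < 0: complements.

-0.933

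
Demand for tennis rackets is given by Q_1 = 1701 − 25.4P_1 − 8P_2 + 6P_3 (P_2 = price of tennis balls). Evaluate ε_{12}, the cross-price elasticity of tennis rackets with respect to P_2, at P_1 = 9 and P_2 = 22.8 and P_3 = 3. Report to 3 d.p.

-0.139

At P_1 = 9 and P_2 = 22.8 and P_3 = 3: Q_1 = 1308.
∂Q_1/∂P_2 = -8.
ε = (∂Q_1/∂P_2)(P_2/Q_1) = -8 × (22.8/1308) ≈ -0.139.
Since ε < 0, tennis rackets and tennis balls are complements.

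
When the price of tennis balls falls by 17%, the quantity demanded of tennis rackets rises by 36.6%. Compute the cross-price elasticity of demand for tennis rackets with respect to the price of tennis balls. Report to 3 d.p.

-2.153

ε = (%ΔQ of tennis rackets) / (%ΔP of tennis balls) = (36.6%) / (-17%) ≈ -2.153.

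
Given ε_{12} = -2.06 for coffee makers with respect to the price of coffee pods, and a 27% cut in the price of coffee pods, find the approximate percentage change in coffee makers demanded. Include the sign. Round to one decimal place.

%ΔQ ≈ ε × %ΔP of coffee pods = -2.06 × (-27%) = 55.6%.

55.6%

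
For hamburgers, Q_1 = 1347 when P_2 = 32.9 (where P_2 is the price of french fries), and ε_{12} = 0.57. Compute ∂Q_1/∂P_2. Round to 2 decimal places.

ε = (∂Q_1/∂P_2)·(P_2/Q_1) ⇒ ∂Q_1/∂P_2 = ε·Q_1/P_2 = 0.57 × 1347/32.9 ≈ 23.34.

23.34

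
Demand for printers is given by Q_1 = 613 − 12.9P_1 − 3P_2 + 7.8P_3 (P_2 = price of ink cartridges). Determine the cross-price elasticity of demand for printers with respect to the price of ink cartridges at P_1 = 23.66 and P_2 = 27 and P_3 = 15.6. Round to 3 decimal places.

At P_1 = 23.66 and P_2 = 27 and P_3 = 15.6: Q_1 = 348.466.
∂Q_1/∂P_2 = -3.
ε = (∂Q_1/∂P_2)(P_2/Q_1) = -3 × (27/348.466) ≈ -0.232.
Since ε < 0, printers and ink cartridges are complements.

-0.232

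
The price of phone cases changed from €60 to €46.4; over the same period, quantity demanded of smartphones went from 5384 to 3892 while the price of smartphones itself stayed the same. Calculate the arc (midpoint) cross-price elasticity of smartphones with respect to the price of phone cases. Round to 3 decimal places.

1.258

ΔQ_A = 3892 − 5384 = -1492; ΔP_B = 46.4 − 60 = -13.6.
Midpoints: Q̄_A = 4638.0, P̄_B = 53.20.
ε = (ΔQ_A/Q̄_A)/(ΔP_B/P̄_B) = (-1492/4638.0)/(-13.6/53.20) ≈ 1.258.
ε > 0: smartphones and phone cases are substitutes.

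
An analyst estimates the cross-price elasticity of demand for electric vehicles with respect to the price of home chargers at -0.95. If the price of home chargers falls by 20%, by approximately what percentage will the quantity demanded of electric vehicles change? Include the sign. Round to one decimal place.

19.0%

%ΔQ ≈ ε × %ΔP of home chargers = -0.95 × (-20%) = 19.0%.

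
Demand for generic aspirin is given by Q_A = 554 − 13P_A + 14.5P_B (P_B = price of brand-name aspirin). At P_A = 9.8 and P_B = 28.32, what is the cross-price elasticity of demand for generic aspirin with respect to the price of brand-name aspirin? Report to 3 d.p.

At P_A = 9.8 and P_B = 28.32: Q_A = 837.24.
∂Q_A/∂P_B = 14.5.
ε = (∂Q_A/∂P_B)(P_B/Q_A) = 14.5 × (28.32/837.24) ≈ 0.490.

0.490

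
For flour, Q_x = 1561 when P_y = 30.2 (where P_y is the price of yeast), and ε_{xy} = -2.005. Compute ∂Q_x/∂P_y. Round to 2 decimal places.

ε = (∂Q_x/∂P_y)·(P_y/Q_x) ⇒ ∂Q_x/∂P_y = ε·Q_x/P_y = -2.005 × 1561/30.2 ≈ -103.64.

-103.64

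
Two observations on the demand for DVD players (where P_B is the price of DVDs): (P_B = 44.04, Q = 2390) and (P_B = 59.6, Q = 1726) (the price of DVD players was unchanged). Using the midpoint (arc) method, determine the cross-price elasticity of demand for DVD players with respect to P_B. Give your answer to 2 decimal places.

-1.07

ΔQ_A = 1726 − 2390 = -664; ΔP_B = 59.6 − 44.04 = 15.56.
Midpoints: Q̄_A = 2058.0, P̄_B = 51.82.
ε = (ΔQ_A/Q̄_A)/(ΔP_B/P̄_B) = (-664/2058.0)/(15.56/51.82) ≈ -1.07.
ε < 0: DVD players and DVDs are complements.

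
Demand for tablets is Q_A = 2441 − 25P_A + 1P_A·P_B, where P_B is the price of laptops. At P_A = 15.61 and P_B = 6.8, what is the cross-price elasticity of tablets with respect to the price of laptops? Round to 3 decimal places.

At P_A = 15.61 and P_B = 6.8: Q_A = 2156.898.
∂Q_A/∂P_B = 1P_A = 1(15.61) = 15.6100.
ε = (∂Q_A/∂P_B)(P_B/Q_A) = 15.6100 × (6.8/2156.898) ≈ 0.049.

0.049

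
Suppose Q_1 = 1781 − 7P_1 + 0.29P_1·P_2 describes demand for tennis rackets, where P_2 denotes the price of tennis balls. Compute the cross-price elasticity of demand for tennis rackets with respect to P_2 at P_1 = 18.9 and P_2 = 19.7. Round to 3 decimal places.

0.061

At P_1 = 18.9 and P_2 = 19.7: Q_1 = 1756.676.
∂Q_1/∂P_2 = 0.29P_1 = 0.29(18.9) = 5.4810.
ε = (∂Q_1/∂P_2)(P_2/Q_1) = 5.4810 × (19.7/1756.676) ≈ 0.061.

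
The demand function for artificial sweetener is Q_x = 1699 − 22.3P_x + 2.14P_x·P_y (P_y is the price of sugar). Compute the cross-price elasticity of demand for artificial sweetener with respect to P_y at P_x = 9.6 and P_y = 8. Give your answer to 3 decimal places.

At P_x = 9.6 and P_y = 8: Q_x = 1649.272.
∂Q_x/∂P_y = 2.14P_x = 2.14(9.6) = 20.5440.
ε = (∂Q_x/∂P_y)(P_y/Q_x) = 20.5440 × (8/1649.272) ≈ 0.100.

0.100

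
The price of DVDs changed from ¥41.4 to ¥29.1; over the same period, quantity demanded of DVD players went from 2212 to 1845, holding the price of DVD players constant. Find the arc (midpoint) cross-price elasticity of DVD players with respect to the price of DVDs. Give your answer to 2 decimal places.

ΔQ_A = 1845 − 2212 = -367; ΔP_B = 29.1 − 41.4 = -12.3.
Midpoints: Q̄_A = 2028.5, P̄_B = 35.25.
ε = (ΔQ_A/Q̄_A)/(ΔP_B/P̄_B) = (-367/2028.5)/(-12.3/35.25) ≈ 0.52.
ε > 0: DVD players and DVDs are substitutes.

0.52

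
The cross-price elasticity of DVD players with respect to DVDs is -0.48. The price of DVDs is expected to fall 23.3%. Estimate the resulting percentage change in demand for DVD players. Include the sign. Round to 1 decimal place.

11.2%

%ΔQ ≈ ε × %ΔP of DVDs = -0.48 × (-23.3%) = 11.2%.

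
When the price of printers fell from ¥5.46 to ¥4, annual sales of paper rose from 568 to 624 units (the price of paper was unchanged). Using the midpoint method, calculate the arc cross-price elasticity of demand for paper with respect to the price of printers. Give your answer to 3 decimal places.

ΔQ_A = 624 − 568 = 56; ΔP_B = 4 − 5.46 = -1.46.
Midpoints: Q̄_A = 596.0, P̄_B = 4.73.
ε = (ΔQ_A/Q̄_A)/(ΔP_B/P̄_B) = (56/596.0)/(-1.46/4.73) ≈ -0.304.

-0.304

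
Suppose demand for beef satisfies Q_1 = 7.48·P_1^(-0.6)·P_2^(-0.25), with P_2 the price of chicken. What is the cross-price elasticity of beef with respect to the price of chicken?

-0.25

In a log-linear (constant-elasticity) demand function, the coefficient on the exponent of P_2 is the cross-price elasticity.
ε = -0.25. Negative, so beef and chicken are complements.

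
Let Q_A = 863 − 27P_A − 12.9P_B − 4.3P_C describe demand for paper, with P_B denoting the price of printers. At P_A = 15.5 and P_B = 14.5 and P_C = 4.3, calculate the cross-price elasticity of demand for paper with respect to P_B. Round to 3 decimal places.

-0.783

At P_A = 15.5 and P_B = 14.5 and P_C = 4.3: Q_A = 238.96.
∂Q_A/∂P_B = -12.9.
ε = (∂Q_A/∂P_B)(P_B/Q_A) = -12.9 × (14.5/238.96) ≈ -0.783.
Since ε < 0, paper and printers are complements.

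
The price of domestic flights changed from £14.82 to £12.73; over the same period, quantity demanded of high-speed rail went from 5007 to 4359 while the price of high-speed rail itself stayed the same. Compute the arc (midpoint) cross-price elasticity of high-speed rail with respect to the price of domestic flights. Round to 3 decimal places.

0.912

ΔQ_A = 4359 − 5007 = -648; ΔP_B = 12.73 − 14.82 = -2.09.
Midpoints: Q̄_A = 4683.0, P̄_B = 13.78.
ε = (ΔQ_A/Q̄_A)/(ΔP_B/P̄_B) = (-648/4683.0)/(-2.09/13.78) ≈ 0.912.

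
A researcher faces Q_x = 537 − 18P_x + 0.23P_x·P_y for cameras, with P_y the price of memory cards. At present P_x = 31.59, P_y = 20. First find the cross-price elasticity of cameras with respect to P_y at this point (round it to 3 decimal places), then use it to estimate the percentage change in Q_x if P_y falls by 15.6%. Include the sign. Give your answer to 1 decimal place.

At P_x = 31.59, P_y = 20: Q_x = 113.694.
∂Q_x/∂P_y = 0.23P_x = 7.2657.
ε = (∂Q_x/∂P_y)(P_y/Q_x) = 7.2657 × 20/113.694 ≈ 1.278.
%ΔQ_x ≈ ε × %ΔP_y = 1.278 × (-15.6%) = -19.9%.

-19.9%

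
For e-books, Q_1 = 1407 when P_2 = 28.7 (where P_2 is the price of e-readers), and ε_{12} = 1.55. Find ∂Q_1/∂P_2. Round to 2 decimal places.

75.99

ε = (∂Q_1/∂P_2)·(P_2/Q_1) ⇒ ∂Q_1/∂P_2 = ε·Q_1/P_2 = 1.55 × 1407/28.7 ≈ 75.99.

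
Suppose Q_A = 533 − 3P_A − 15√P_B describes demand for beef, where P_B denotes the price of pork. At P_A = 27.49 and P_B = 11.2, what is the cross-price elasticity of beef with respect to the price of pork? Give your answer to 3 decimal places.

-0.063

At P_A = 27.49 and P_B = 11.2: Q_A = 400.330.
∂Q_A/∂P_B = -15/(2√P_B) = -15/(2√11.2) = -2.2411.
ε = (∂Q_A/∂P_B)(P_B/Q_A) = -2.2411 × (11.2/400.330) ≈ -0.063.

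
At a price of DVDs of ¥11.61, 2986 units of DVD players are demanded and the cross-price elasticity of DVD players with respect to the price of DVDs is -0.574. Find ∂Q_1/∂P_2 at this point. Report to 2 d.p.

-147.63

ε = (∂Q_1/∂P_2)·(P_2/Q_1) ⇒ ∂Q_1/∂P_2 = ε·Q_1/P_2 = -0.574 × 2986/11.61 ≈ -147.63.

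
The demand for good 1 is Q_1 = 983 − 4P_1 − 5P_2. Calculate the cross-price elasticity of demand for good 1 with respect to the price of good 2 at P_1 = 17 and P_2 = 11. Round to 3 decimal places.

At P_1 = 17 and P_2 = 11: Q_1 = 860.
∂Q_1/∂P_2 = -5.
ε = (∂Q_1/∂P_2)(P_2/Q_1) = -5 × (11/860) ≈ -0.064.

-0.064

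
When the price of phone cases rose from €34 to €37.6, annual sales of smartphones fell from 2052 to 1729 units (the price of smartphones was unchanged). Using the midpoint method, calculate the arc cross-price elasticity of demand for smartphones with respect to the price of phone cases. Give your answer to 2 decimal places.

ΔQ_A = 1729 − 2052 = -323; ΔP_B = 37.6 − 34 = 3.6.
Midpoints: Q̄_A = 1890.5, P̄_B = 35.80.
ε = (ΔQ_A/Q̄_A)/(ΔP_B/P̄_B) = (-323/1890.5)/(3.6/35.80) ≈ -1.70.

-1.70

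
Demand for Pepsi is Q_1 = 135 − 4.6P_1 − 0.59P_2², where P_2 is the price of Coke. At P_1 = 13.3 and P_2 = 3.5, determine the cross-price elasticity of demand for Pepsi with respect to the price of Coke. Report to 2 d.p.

At P_1 = 13.3 and P_2 = 3.5: Q_1 = 66.592.
∂Q_1/∂P_2 = -1.18P_2 = -1.18(3.5) = -4.1300.
ε = (∂Q_1/∂P_2)(P_2/Q_1) = -4.1300 × (3.5/66.592) ≈ -0.22.
ε < 0: complements.

-0.22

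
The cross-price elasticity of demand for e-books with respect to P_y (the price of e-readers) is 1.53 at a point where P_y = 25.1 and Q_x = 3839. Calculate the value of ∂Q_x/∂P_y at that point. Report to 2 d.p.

ε = (∂Q_x/∂P_y)·(P_y/Q_x) ⇒ ∂Q_x/∂P_y = ε·Q_x/P_y = 1.53 × 3839/25.1 ≈ 234.01.

234.01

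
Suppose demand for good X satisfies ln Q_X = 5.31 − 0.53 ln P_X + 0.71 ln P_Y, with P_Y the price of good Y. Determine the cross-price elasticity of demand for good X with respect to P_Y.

In a log-linear (constant-elasticity) demand function, the coefficient on ln P_Y is the cross-price elasticity.
ε = 0.71. Positive, so good X and good Y are substitutes.

0.71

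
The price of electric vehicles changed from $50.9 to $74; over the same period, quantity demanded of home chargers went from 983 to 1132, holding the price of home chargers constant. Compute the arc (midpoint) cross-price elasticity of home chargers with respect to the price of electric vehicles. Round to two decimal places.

ΔQ_A = 1132 − 983 = 149; ΔP_B = 74 − 50.9 = 23.1.
Midpoints: Q̄_A = 1057.5, P̄_B = 62.45.
ε = (ΔQ_A/Q̄_A)/(ΔP_B/P̄_B) = (149/1057.5)/(23.1/62.45) ≈ 0.38.
ε > 0: home chargers and electric vehicles are substitutes.

0.38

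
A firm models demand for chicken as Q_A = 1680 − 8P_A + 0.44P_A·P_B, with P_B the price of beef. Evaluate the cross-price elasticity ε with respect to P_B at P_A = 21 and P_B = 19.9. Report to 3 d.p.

0.108

At P_A = 21 and P_B = 19.9: Q_A = 1695.876.
∂Q_A/∂P_B = 0.44P_A = 0.44(21) = 9.2400.
ε = (∂Q_A/∂P_B)(P_B/Q_A) = 9.2400 × (19.9/1695.876) ≈ 0.108.
ε > 0: substitutes.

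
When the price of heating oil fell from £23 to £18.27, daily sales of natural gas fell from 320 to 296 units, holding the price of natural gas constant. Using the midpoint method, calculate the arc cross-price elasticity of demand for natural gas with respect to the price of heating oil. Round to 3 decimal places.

0.340

ΔQ_A = 296 − 320 = -24; ΔP_B = 18.27 − 23 = -4.73.
Midpoints: Q̄_A = 308.0, P̄_B = 20.63.
ε = (ΔQ_A/Q̄_A)/(ΔP_B/P̄_B) = (-24/308.0)/(-4.73/20.63) ≈ 0.340.
ε > 0: natural gas and heating oil are substitutes.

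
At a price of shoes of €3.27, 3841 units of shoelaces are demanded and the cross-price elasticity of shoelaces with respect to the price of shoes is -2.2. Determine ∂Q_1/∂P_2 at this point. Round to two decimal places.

-2584.16

ε = (∂Q_1/∂P_2)·(P_2/Q_1) ⇒ ∂Q_1/∂P_2 = ε·Q_1/P_2 = -2.2 × 3841/3.27 ≈ -2584.16.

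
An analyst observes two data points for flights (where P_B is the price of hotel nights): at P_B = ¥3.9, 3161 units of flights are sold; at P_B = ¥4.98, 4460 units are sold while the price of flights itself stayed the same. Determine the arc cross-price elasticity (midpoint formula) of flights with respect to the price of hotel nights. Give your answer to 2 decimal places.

ΔQ_A = 4460 − 3161 = 1299; ΔP_B = 4.98 − 3.9 = 1.08.
Midpoints: Q̄_A = 3810.5, P̄_B = 4.44.
ε = (ΔQ_A/Q̄_A)/(ΔP_B/P̄_B) = (1299/3810.5)/(1.08/4.44) ≈ 1.40.

1.40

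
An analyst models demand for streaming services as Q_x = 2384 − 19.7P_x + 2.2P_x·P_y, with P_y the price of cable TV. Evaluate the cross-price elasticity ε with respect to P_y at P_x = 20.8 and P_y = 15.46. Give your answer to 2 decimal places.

At P_x = 20.8 and P_y = 15.46: Q_x = 2681.690.
∂Q_x/∂P_y = 2.2P_x = 2.2(20.8) = 45.7600.
ε = (∂Q_x/∂P_y)(P_y/Q_x) = 45.7600 × (15.46/2681.690) ≈ 0.26.

0.26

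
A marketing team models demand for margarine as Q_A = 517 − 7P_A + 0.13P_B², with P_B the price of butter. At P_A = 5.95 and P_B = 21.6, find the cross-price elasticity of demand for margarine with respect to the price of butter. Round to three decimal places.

0.226

At P_A = 5.95 and P_B = 21.6: Q_A = 536.003.
∂Q_A/∂P_B = 0.26P_B = 0.26(21.6) = 5.6160.
ε = (∂Q_A/∂P_B)(P_B/Q_A) = 5.6160 × (21.6/536.003) ≈ 0.226.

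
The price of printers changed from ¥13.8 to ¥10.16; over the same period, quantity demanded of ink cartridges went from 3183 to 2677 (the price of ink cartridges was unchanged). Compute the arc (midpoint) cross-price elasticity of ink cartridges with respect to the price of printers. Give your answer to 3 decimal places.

ΔQ_A = 2677 − 3183 = -506; ΔP_B = 10.16 − 13.8 = -3.64.
Midpoints: Q̄_A = 2930.0, P̄_B = 11.98.
ε = (ΔQ_A/Q̄_A)/(ΔP_B/P̄_B) = (-506/2930.0)/(-3.64/11.98) ≈ 0.568.
ε > 0: ink cartridges and printers are substitutes.

0.568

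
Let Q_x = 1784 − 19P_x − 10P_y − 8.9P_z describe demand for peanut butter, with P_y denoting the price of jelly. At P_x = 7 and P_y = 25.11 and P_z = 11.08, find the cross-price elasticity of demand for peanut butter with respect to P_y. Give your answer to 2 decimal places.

-0.19

At P_x = 7 and P_y = 25.11 and P_z = 11.08: Q_x = 1301.288.
∂Q_x/∂P_y = -10.
ε = (∂Q_x/∂P_y)(P_y/Q_x) = -10 × (25.11/1301.288) ≈ -0.19.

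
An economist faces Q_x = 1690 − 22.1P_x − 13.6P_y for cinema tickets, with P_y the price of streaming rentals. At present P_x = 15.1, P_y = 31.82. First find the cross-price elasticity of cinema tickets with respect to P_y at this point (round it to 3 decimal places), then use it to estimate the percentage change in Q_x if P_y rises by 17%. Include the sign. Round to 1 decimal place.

At P_x = 15.1, P_y = 31.82: Q_x = 923.538.
∂Q_x/∂P_y = -13.6.
ε = (∂Q_x/∂P_y)(P_y/Q_x) = -13.6000 × 31.82/923.538 ≈ -0.469.
%ΔQ_x ≈ ε × %ΔP_y = -0.469 × (17%) = -8.0%.

-8.0%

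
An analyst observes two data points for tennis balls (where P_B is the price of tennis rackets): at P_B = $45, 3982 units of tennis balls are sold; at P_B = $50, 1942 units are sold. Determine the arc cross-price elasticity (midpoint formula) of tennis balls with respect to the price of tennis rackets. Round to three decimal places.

-6.543

ΔQ_A = 1942 − 3982 = -2040; ΔP_B = 50 − 45 = 5.
Midpoints: Q̄_A = 2962.0, P̄_B = 47.50.
ε = (ΔQ_A/Q̄_A)/(ΔP_B/P̄_B) = (-2040/2962.0)/(5/47.50) ≈ -6.543.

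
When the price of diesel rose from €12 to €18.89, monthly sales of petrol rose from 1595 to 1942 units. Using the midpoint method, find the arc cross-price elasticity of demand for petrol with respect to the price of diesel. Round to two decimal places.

0.44

ΔQ_A = 1942 − 1595 = 347; ΔP_B = 18.89 − 12 = 6.89.
Midpoints: Q̄_A = 1768.5, P̄_B = 15.45.
ε = (ΔQ_A/Q̄_A)/(ΔP_B/P̄_B) = (347/1768.5)/(6.89/15.45) ≈ 0.44.
ε > 0: petrol and diesel are substitutes.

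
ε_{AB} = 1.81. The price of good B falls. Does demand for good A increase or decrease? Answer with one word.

decrease

ε > 0 and the price of good B falls, so the quantity of good A moves in the same direction: it decreases.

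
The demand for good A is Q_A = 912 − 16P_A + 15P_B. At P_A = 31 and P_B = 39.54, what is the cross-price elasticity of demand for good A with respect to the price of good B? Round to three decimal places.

At P_A = 31 and P_B = 39.54: Q_A = 1009.1.
∂Q_A/∂P_B = 15.
ε = (∂Q_A/∂P_B)(P_B/Q_A) = 15 × (39.54/1009.1) ≈ 0.588.
Since ε > 0, good A and good B are substitutes.

0.588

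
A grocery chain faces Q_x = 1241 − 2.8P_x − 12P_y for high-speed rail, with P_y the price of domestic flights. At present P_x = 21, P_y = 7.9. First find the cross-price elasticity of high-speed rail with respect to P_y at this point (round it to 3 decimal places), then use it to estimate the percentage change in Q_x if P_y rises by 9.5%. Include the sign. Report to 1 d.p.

At P_x = 21, P_y = 7.9: Q_x = 1087.4.
∂Q_x/∂P_y = -12.
ε = (∂Q_x/∂P_y)(P_y/Q_x) = -12.0000 × 7.9/1087.4 ≈ -0.087.
%ΔQ_x ≈ ε × %ΔP_y = -0.087 × (9.5%) = -0.8%.

-0.8%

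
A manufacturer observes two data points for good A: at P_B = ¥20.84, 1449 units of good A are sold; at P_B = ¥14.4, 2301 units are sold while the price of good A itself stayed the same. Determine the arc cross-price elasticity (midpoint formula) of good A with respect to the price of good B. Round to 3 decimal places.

ΔQ_A = 2301 − 1449 = 852; ΔP_B = 14.4 − 20.84 = -6.44.
Midpoints: Q̄_A = 1875.0, P̄_B = 17.62.
ε = (ΔQ_A/Q̄_A)/(ΔP_B/P̄_B) = (852/1875.0)/(-6.44/17.62) ≈ -1.243.
ε < 0: good A and good B are complements.

-1.243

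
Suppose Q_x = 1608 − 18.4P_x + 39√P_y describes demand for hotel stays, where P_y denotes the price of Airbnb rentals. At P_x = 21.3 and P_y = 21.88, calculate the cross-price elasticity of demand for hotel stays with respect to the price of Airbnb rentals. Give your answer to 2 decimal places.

At P_x = 21.3 and P_y = 21.88: Q_x = 1398.507.
∂Q_x/∂P_y = 39/(2√P_y) = 39/(2√21.88) = 4.1688.
ε = (∂Q_x/∂P_y)(P_y/Q_x) = 4.1688 × (21.88/1398.507) ≈ 0.07.

0.07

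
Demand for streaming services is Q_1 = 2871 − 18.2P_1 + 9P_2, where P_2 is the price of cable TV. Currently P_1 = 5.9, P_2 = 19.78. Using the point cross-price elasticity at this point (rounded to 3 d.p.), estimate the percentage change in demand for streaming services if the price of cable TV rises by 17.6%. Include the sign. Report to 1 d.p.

1.1%

At P_1 = 5.9, P_2 = 19.78: Q_1 = 2941.64.
∂Q_1/∂P_2 = 9.
ε = (∂Q_1/∂P_2)(P_2/Q_1) = 9.0000 × 19.78/2941.64 ≈ 0.061.
%ΔQ_1 ≈ ε × %ΔP_2 = 0.061 × (17.6%) = 1.1%.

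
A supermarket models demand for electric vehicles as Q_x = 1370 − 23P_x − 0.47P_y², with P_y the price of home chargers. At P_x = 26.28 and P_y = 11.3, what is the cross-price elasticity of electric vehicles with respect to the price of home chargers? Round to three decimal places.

-0.170

At P_x = 26.28 and P_y = 11.3: Q_x = 705.546.
∂Q_x/∂P_y = -0.94P_y = -0.94(11.3) = -10.6220.
ε = (∂Q_x/∂P_y)(P_y/Q_x) = -10.6220 × (11.3/705.546) ≈ -0.170.
ε < 0: complements.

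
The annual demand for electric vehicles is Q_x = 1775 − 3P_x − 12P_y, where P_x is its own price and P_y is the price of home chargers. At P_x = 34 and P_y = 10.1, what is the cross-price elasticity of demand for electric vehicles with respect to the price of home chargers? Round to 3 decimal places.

At P_x = 34 and P_y = 10.1: Q_x = 1551.8.
∂Q_x/∂P_y = -12.
ε = (∂Q_x/∂P_y)(P_y/Q_x) = -12 × (10.1/1551.8) ≈ -0.078.

-0.078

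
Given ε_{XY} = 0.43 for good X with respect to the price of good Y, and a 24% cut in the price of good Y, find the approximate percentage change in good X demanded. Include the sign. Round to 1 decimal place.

-10.3%

%ΔQ ≈ ε × %ΔP of good Y = 0.43 × (-24%) = -10.3%.
Demand for good X falls by about 10.3%.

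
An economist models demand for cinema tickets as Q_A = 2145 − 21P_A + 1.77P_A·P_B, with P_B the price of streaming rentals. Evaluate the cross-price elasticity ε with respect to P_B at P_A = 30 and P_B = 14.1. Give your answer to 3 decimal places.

At P_A = 30 and P_B = 14.1: Q_A = 2263.71.
∂Q_A/∂P_B = 1.77P_A = 1.77(30) = 53.1000.
ε = (∂Q_A/∂P_B)(P_B/Q_A) = 53.1000 × (14.1/2263.71) ≈ 0.331.
ε > 0: substitutes.

0.331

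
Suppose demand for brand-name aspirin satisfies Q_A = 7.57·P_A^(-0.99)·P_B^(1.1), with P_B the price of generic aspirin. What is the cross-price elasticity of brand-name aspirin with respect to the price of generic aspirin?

1.10

In a log-linear (constant-elasticity) demand function, the coefficient on the exponent of P_B is the cross-price elasticity.
ε = 1.10. Positive, so brand-name aspirin and generic aspirin are substitutes.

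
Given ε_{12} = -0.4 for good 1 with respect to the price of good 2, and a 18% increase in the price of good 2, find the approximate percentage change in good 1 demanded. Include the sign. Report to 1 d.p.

%ΔQ ≈ ε × %ΔP of good 2 = -0.4 × (18%) = -7.2%.
Demand for good 1 falls by about 7.2%.

-7.2%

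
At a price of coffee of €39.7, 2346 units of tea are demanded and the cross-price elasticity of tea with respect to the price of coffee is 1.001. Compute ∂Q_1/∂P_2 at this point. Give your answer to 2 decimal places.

ε = (∂Q_1/∂P_2)·(P_2/Q_1) ⇒ ∂Q_1/∂P_2 = ε·Q_1/P_2 = 1.001 × 2346/39.7 ≈ 59.15.

59.15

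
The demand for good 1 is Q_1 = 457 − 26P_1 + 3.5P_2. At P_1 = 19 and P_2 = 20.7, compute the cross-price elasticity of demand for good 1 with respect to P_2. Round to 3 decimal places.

At P_1 = 19 and P_2 = 20.7: Q_1 = 35.45.
∂Q_1/∂P_2 = 3.5.
ε = (∂Q_1/∂P_2)(P_2/Q_1) = 3.5 × (20.7/35.45) ≈ 2.044.
Since ε > 0, good 1 and good 2 are substitutes.

2.044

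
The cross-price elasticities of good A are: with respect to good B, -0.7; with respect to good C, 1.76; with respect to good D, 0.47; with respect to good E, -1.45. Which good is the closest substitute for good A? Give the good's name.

Substitutes have ε > 0. Among the positive values, 1.76 (good C) is largest.

good C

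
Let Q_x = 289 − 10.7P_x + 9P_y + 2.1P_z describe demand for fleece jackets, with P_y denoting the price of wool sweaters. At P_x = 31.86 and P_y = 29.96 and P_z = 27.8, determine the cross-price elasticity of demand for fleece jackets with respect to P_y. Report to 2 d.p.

0.98

At P_x = 31.86 and P_y = 29.96 and P_z = 27.8: Q_x = 276.118.
∂Q_x/∂P_y = 9.
ε = (∂Q_x/∂P_y)(P_y/Q_x) = 9 × (29.96/276.118) ≈ 0.98.
Since ε > 0, fleece jackets and wool sweaters are substitutes.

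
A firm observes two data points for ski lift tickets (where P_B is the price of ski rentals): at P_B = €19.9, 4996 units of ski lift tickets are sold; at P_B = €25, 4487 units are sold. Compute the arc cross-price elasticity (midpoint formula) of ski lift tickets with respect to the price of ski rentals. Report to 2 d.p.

ΔQ_A = 4487 − 4996 = -509; ΔP_B = 25 − 19.9 = 5.1.
Midpoints: Q̄_A = 4741.5, P̄_B = 22.45.
ε = (ΔQ_A/Q̄_A)/(ΔP_B/P̄_B) = (-509/4741.5)/(5.1/22.45) ≈ -0.47.
ε < 0: ski lift tickets and ski rentals are complements.

-0.47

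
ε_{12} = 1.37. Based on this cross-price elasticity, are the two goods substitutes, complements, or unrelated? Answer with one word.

ε = 1.37 > 0, so a higher price of good 2 raises demand for good 1: substitutes.

substitutes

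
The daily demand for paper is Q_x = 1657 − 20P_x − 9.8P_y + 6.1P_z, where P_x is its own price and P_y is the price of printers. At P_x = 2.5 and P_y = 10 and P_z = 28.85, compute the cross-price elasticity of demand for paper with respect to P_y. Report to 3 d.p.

At P_x = 2.5 and P_y = 10 and P_z = 28.85: Q_x = 1684.985.
∂Q_x/∂P_y = -9.8.
ε = (∂Q_x/∂P_y)(P_y/Q_x) = -9.8 × (10/1684.985) ≈ -0.058.
Since ε < 0, paper and printers are complements.

-0.058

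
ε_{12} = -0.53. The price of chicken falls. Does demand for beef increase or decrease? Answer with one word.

ε < 0 and the price of chicken falls, so the quantity of beef moves in the opposite direction: it increases.

increase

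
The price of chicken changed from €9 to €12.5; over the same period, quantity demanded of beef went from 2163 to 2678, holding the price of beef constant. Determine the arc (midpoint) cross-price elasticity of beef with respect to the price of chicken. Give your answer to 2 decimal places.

ΔQ_A = 2678 − 2163 = 515; ΔP_B = 12.5 − 9 = 3.5.
Midpoints: Q̄_A = 2420.5, P̄_B = 10.75.
ε = (ΔQ_A/Q̄_A)/(ΔP_B/P̄_B) = (515/2420.5)/(3.5/10.75) ≈ 0.65.

0.65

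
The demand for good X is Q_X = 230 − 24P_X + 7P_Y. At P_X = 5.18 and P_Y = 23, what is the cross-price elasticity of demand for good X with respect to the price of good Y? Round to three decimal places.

At P_X = 5.18 and P_Y = 23: Q_X = 266.68.
∂Q_X/∂P_Y = 7.
ε = (∂Q_X/∂P_Y)(P_Y/Q_X) = 7 × (23/266.68) ≈ 0.604.
Since ε > 0, good X and good Y are substitutes.

0.604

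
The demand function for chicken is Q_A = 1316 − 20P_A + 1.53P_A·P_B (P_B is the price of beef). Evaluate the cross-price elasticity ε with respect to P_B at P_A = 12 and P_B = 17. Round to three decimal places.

0.225

At P_A = 12 and P_B = 17: Q_A = 1388.12.
∂Q_A/∂P_B = 1.53P_A = 1.53(12) = 18.3600.
ε = (∂Q_A/∂P_B)(P_B/Q_A) = 18.3600 × (17/1388.12) ≈ 0.225.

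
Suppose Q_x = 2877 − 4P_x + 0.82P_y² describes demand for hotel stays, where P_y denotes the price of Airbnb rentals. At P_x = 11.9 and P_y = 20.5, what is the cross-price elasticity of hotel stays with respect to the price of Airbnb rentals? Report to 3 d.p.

At P_x = 11.9 and P_y = 20.5: Q_x = 3174.005.
∂Q_x/∂P_y = 1.64P_y = 1.64(20.5) = 33.6200.
ε = (∂Q_x/∂P_y)(P_y/Q_x) = 33.6200 × (20.5/3174.005) ≈ 0.217.
ε > 0: substitutes.

0.217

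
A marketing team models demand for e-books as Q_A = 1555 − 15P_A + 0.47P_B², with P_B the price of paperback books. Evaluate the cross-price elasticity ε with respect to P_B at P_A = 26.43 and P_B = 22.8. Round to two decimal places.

At P_A = 26.43 and P_B = 22.8: Q_A = 1402.875.
∂Q_A/∂P_B = 0.94P_B = 0.94(22.8) = 21.4320.
ε = (∂Q_A/∂P_B)(P_B/Q_A) = 21.4320 × (22.8/1402.875) ≈ 0.35.
ε > 0: substitutes.

0.35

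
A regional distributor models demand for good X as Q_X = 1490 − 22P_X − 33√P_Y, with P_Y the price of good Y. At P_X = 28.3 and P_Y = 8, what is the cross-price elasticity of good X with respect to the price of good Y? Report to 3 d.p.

At P_X = 28.3 and P_Y = 8: Q_X = 774.062.
∂Q_X/∂P_Y = -33/(2√P_Y) = -33/(2√8) = -5.8336.
ε = (∂Q_X/∂P_Y)(P_Y/Q_X) = -5.8336 × (8/774.062) ≈ -0.060.
ε < 0: complements.

-0.060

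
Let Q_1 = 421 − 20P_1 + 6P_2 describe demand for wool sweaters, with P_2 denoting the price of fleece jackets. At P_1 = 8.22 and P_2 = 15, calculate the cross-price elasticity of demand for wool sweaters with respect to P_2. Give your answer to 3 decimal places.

0.260

At P_1 = 8.22 and P_2 = 15: Q_1 = 346.6.
∂Q_1/∂P_2 = 6.
ε = (∂Q_1/∂P_2)(P_2/Q_1) = 6 × (15/346.6) ≈ 0.260.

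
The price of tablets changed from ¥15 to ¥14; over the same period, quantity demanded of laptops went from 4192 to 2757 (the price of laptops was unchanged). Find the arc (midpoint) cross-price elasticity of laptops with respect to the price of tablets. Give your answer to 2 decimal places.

5.99

ΔQ_A = 2757 − 4192 = -1435; ΔP_B = 14 − 15 = -1.
Midpoints: Q̄_A = 3474.5, P̄_B = 14.50.
ε = (ΔQ_A/Q̄_A)/(ΔP_B/P̄_B) = (-1435/3474.5)/(-1/14.50) ≈ 5.99.
ε > 0: laptops and tablets are substitutes.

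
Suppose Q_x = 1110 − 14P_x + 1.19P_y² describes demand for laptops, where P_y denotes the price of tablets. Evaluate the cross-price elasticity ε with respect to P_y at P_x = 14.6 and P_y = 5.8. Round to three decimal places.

At P_x = 14.6 and P_y = 5.8: Q_x = 945.632.
∂Q_x/∂P_y = 2.38P_y = 2.38(5.8) = 13.8040.
ε = (∂Q_x/∂P_y)(P_y/Q_x) = 13.8040 × (5.8/945.632) ≈ 0.085.
ε > 0: substitutes.

0.085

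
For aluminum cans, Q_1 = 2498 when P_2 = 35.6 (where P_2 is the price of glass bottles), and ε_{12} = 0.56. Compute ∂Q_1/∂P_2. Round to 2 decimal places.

ε = (∂Q_1/∂P_2)·(P_2/Q_1) ⇒ ∂Q_1/∂P_2 = ε·Q_1/P_2 = 0.56 × 2498/35.6 ≈ 39.29.

39.29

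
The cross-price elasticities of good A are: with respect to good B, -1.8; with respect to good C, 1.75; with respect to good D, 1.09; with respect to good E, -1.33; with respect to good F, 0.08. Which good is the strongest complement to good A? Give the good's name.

good B

Complements have ε < 0. The most negative value is -1.8 (good B).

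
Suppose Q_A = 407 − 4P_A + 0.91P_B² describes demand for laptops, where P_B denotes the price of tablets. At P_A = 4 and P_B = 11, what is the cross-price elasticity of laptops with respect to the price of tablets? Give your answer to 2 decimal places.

0.44

At P_A = 4 and P_B = 11: Q_A = 501.11.
∂Q_A/∂P_B = 1.82P_B = 1.82(11) = 20.0200.
ε = (∂Q_A/∂P_B)(P_B/Q_A) = 20.0200 × (11/501.11) ≈ 0.44.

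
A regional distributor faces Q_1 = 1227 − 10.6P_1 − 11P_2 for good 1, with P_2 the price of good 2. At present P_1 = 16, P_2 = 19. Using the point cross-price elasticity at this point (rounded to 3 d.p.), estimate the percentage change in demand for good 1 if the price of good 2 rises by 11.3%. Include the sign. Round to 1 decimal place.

-2.8%

At P_1 = 16, P_2 = 19: Q_1 = 848.4.
∂Q_1/∂P_2 = -11.
ε = (∂Q_1/∂P_2)(P_2/Q_1) = -11.0000 × 19/848.4 ≈ -0.246.
%ΔQ_1 ≈ ε × %ΔP_2 = -0.246 × (11.3%) = -2.8%.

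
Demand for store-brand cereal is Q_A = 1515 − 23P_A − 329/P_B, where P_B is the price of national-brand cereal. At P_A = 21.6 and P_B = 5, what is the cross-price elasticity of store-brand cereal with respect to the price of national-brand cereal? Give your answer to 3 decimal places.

0.069

At P_A = 21.6 and P_B = 5: Q_A = 952.4.
∂Q_A/∂P_B = 329/P_B² = 13.1600.
ε = (∂Q_A/∂P_B)(P_B/Q_A) = 13.1600 × (5/952.4) ≈ 0.069.
ε > 0: substitutes.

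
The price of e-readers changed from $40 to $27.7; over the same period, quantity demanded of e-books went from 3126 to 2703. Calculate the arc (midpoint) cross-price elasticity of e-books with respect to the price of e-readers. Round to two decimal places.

0.40

ΔQ_A = 2703 − 3126 = -423; ΔP_B = 27.7 − 40 = -12.3.
Midpoints: Q̄_A = 2914.5, P̄_B = 33.85.
ε = (ΔQ_A/Q̄_A)/(ΔP_B/P̄_B) = (-423/2914.5)/(-12.3/33.85) ≈ 0.40.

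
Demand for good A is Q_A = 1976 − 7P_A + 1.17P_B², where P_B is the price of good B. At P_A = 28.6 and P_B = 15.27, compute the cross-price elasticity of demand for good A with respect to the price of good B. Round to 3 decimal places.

0.266

At P_A = 28.6 and P_B = 15.27: Q_A = 2048.612.
∂Q_A/∂P_B = 2.34P_B = 2.34(15.27) = 35.7318.
ε = (∂Q_A/∂P_B)(P_B/Q_A) = 35.7318 × (15.27/2048.612) ≈ 0.266.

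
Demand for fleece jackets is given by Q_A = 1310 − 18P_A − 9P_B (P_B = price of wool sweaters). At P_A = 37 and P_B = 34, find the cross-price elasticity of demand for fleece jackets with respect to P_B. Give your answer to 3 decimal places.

-0.905

At P_A = 37 and P_B = 34: Q_A = 338.
∂Q_A/∂P_B = -9.
ε = (∂Q_A/∂P_B)(P_B/Q_A) = -9 × (34/338) ≈ -0.905.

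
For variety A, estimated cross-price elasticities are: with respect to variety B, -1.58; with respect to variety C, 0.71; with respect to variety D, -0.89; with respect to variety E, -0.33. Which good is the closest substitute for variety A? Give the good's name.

variety C

Substitutes have ε > 0. Among the positive values, 0.71 (variety C) is largest.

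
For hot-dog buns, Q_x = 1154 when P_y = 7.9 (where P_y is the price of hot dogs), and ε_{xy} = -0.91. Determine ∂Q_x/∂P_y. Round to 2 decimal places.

ε = (∂Q_x/∂P_y)·(P_y/Q_x) ⇒ ∂Q_x/∂P_y = ε·Q_x/P_y = -0.91 × 1154/7.9 ≈ -132.93.

-132.93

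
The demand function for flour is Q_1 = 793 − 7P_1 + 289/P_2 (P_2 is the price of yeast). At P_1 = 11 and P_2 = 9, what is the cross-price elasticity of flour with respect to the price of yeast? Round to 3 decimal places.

At P_1 = 11 and P_2 = 9: Q_1 = 748.111.
∂Q_1/∂P_2 = −289/P_2² = -3.5679.
ε = (∂Q_1/∂P_2)(P_2/Q_1) = -3.5679 × (9/748.111) ≈ -0.043.
ε < 0: complements.

-0.043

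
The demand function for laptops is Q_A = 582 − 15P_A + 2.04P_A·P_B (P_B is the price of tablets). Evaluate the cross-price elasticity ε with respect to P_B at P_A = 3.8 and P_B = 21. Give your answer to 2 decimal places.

0.24

At P_A = 3.8 and P_B = 21: Q_A = 687.792.
∂Q_A/∂P_B = 2.04P_A = 2.04(3.8) = 7.7520.
ε = (∂Q_A/∂P_B)(P_B/Q_A) = 7.7520 × (21/687.792) ≈ 0.24.
ε > 0: substitutes.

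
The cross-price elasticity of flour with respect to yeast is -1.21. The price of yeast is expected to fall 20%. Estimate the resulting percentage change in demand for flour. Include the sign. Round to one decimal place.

24.2%

%ΔQ ≈ ε × %ΔP of yeast = -1.21 × (-20%) = 24.2%.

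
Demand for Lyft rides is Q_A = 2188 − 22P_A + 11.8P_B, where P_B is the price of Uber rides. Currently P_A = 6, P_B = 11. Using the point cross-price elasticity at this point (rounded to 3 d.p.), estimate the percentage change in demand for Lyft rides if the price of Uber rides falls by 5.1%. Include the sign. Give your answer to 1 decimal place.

At P_A = 6, P_B = 11: Q_A = 2185.8.
∂Q_A/∂P_B = 11.8.
ε = (∂Q_A/∂P_B)(P_B/Q_A) = 11.8000 × 11/2185.8 ≈ 0.059.
%ΔQ_A ≈ ε × %ΔP_B = 0.059 × (-5.1%) = -0.3%.

-0.3%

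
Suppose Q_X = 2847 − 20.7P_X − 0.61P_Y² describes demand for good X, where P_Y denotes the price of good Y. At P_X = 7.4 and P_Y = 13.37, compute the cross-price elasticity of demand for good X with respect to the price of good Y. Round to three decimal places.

-0.084

At P_X = 7.4 and P_Y = 13.37: Q_X = 2584.778.
∂Q_X/∂P_Y = -1.22P_Y = -1.22(13.37) = -16.3114.
ε = (∂Q_X/∂P_Y)(P_Y/Q_X) = -16.3114 × (13.37/2584.778) ≈ -0.084.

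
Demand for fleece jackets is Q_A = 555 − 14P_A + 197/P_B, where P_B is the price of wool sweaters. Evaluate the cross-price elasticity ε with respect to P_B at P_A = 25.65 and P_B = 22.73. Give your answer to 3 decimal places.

At P_A = 25.65 and P_B = 22.73: Q_A = 204.567.
∂Q_A/∂P_B = −197/P_B² = -0.3813.
ε = (∂Q_A/∂P_B)(P_B/Q_A) = -0.3813 × (22.73/204.567) ≈ -0.042.
ε < 0: complements.

-0.042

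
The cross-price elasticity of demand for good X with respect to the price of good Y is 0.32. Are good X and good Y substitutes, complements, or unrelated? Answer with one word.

ε = 0.32 > 0, so a higher price of good Y raises demand for good X: substitutes.

substitutes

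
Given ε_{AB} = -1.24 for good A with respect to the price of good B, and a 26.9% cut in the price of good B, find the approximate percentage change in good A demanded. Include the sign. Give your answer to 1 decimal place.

33.4%

%ΔQ ≈ ε × %ΔP of good B = -1.24 × (-26.9%) = 33.4%.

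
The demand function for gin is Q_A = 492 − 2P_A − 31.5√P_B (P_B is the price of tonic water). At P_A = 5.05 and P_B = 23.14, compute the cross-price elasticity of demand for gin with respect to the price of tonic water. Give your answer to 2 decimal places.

At P_A = 5.05 and P_B = 23.14: Q_A = 330.372.
∂Q_A/∂P_B = -31.5/(2√P_B) = -31.5/(2√23.14) = -3.2742.
ε = (∂Q_A/∂P_B)(P_B/Q_A) = -3.2742 × (23.14/330.372) ≈ -0.23.
ε < 0: complements.

-0.23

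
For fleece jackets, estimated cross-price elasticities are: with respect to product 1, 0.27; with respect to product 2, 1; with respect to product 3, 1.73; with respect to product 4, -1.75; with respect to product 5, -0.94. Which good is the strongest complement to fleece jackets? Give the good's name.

Complements have ε < 0. The most negative value is -1.75 (product 4).

product 4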